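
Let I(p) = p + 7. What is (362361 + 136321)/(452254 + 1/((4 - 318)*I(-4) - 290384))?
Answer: 145279032332/131753348803 ≈ 1.1027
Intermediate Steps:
I(p) = 7 + p
(362361 + 136321)/(452254 + 1/((4 - 318)*I(-4) - 290384)) = (362361 + 136321)/(452254 + 1/((4 - 318)*(7 - 4) - 290384)) = 498682/(452254 + 1/(-314*3 - 290384)) = 498682/(452254 + 1/(-942 - 290384)) = 498682/(452254 + 1/(-291326)) = 498682/(452254 - 1/291326) = 498682/(131753348803/291326) = 498682*(291326/131753348803) = 145279032332/131753348803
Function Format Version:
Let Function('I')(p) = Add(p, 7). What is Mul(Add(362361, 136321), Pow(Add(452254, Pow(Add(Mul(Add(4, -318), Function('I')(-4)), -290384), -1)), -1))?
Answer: Rational(145279032332, 131753348803) ≈ 1.1027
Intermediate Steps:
Function('I')(p) = Add(7, p)
Mul(Add(362361, 136321), Pow(Add(452254, Pow(Add(Mul(Add(4, -318), Function('I')(-4)), -290384), -1)), -1)) = Mul(Add(362361, 136321), Pow(Add(452254, Pow(Add(Mul(Add(4, -318), Add(7, -4)), -290384), -1)), -1)) = Mul(498682, Pow(Add(452254, Pow(Add(Mul(-314, 3), -290384), -1)), -1)) = Mul(498682, Pow(Add(452254, Pow(Add(-942, -290384), -1)), -1)) = Mul(498682, Pow(Add(452254, Pow(-291326, -1)), -1)) = Mul(498682, Pow(Add(452254, Rational(-1, 291326)), -1)) = Mul(498682, Pow(Rational(131753348803, 291326), -1)) = Mul(498682, Rational(291326, 131753348803)) = Rational(145279032332, 131753348803)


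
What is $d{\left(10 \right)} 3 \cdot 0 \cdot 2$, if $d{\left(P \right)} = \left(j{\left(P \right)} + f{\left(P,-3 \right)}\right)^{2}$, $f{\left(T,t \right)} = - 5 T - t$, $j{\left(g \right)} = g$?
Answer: $0$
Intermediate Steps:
$f{\left(T,t \right)} = - t - 5 T$
$d{\left(P \right)} = \left(3 - 4 P\right)^{2}$ ($d{\left(P \right)} = \left(P - \left(-3 + 5 P\right)\right)^{2} = \left(3 - 4 P\right)^{2}$)
$d{\left(10 \right)} 3 \cdot 0 \cdot 2 = \left(-3 + 4 \cdot 10\right)^{2} \cdot 3 \cdot 0 \cdot 2 = \left(-3 + 40\right)^{2} \cdot 3 \cdot 0 = 37^{2} \cdot 0 = 1369 \cdot 0 = 0$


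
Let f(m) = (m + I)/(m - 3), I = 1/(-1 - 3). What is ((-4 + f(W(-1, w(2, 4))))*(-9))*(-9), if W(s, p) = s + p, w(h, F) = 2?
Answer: -2835/8 ≈ -354.38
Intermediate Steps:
I = -1/4 (I = 1/(-4) = -1/4 ≈ -0.25000)
W(s, p) = p + s
f(m) = (-1/4 + m)/(-3 + m) (f(m) = (m - 1/4)/(m - 3) = (-1/4 + m)/(-3 + m))
((-4 + f(W(-1, w(2, 4))))*(-9))*(-9) = ((-4 + (-1/4 + (2 - 1))/(-3 + (2 - 1)))*(-9))*(-9) = ((-4 + (-1/4 + 1)/(-3 + 1))*(-9))*(-9) = ((-4 + (3/4)/(-2))*(-9))*(-9) = ((-4 - 1/2*3/4)*(-9))*(-9) = ((-4 - 3/8)*(-9))*(-9) = -35/8*(-9)*(-9) = (315/8)*(-9) = -2835/8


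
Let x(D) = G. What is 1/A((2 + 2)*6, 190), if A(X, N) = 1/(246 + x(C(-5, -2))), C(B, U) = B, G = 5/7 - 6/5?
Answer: 8593/35 ≈ 245.51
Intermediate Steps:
G = -17/35 (G = 5*(⅐) - 6*⅕ = 5/7 - 6/5 = -17/35 ≈ -0.48571)
x(D) = -17/35
A(X, N) = 35/8593 (A(X, N) = 1/(246 - 17/35) = 1/(8593/35) = 35/8593)
1/A((2 + 2)*6, 190) = 1/(35/8593) = 8593/35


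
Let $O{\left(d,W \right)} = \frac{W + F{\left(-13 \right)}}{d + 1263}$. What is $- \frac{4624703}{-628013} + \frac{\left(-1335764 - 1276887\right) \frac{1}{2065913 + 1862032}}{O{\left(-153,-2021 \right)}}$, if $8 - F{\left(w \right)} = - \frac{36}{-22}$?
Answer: $\frac{28173420389094811}{3644451093101259} \approx 7.7305$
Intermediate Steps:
$F{\left(w \right)} = \frac{70}{11}$ ($F{\left(w \right)} = 8 - - \frac{36}{-22} = 8 - \left(-36\right) \left(- \frac{1}{22}\right) = 8 - \frac{18}{11} = \frac{70}{11}$)
$O{\left(d,W \right)} = \frac{\frac{70}{11} + W}{1263 + d}$ ($O{\left(d,W \right)} = \frac{W + \frac{70}{11}}{d + 1263} = \frac{\frac{70}{11} + W}{1263 + d}$)
$- \frac{4624703}{-628013} + \frac{\left(-1335764 - 1276887\right) \frac{1}{2065913 + 1862032}}{O{\left(-153,-2021 \right)}} = - \frac{4624703}{-628013} + \frac{\left(-1335764 - 1276887\right) \frac{1}{2065913 + 1862032}}{\frac{1}{1263 - 153} \left(\frac{70}{11} - 2021\right)} = \left(-4624703\right) \left(- \frac{1}{628013}\right) + \frac{\left(-2612651\right) \frac{1}{3927945}}{\frac{1}{1110} \left(- \frac{22161}{11}\right)} = \frac{4624703}{628013} + \frac{\left(-2612651\right) \frac{1}{3927945}}{\frac{1}{1110} \left(- \frac{22161}{11}\right)} = \frac{4624703}{628013} - \frac{2612651}{3927945 \left(- \frac{7387}{4070}\right)} = \frac{4624703}{628013} - - \frac{2126697914}{5803145943} = \frac{4624703}{628013} + \frac{2126697914}{5803145943} = \frac{28173420389094811}{3644451093101259}$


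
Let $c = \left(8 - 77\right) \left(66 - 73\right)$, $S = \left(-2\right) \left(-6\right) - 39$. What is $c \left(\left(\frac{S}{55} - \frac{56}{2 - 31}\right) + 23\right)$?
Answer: $\frac{18828306}{1595} \approx 11805.0$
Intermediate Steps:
$S = -27$ ($S = 12 - 39 = -27$)
$c = 483$ ($c = \left(-69\right) \left(-7\right) = 483$)
$c \left(\left(\frac{S}{55} - \frac{56}{2 - 31}\right) + 23\right) = 483 \left(\left(- \frac{27}{55} - \frac{56}{2 - 31}\right) + 23\right) = 483 \left(\left(\left(-27\right) \frac{1}{55} - \frac{56}{2 - 31}\right) + 23\right) = 483 \left(\left(- \frac{27}{55} - \frac{56}{-29}\right) + 23\right) = 483 \left(\left(- \frac{27}{55} - - \frac{56}{29}\right) + 23\right) = 483 \left(\left(- \frac{27}{55} + \frac{56}{29}\right) + 23\right) = 483 \left(\frac{2297}{1595} + 23\right) = 483 \cdot \frac{38982}{1595} = \frac{18828306}{1595}$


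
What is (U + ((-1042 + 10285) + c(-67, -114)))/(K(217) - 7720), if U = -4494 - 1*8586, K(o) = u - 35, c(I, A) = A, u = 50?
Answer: 3951/7705 ≈ 0.51278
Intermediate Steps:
K(o) = 15 (K(o) = 50 - 35 = 15)
U = -13080 (U = -4494 - 8586 = -13080)
(U + ((-1042 + 10285) + c(-67, -114)))/(K(217) - 7720) = (-13080 + ((-1042 + 10285) - 114))/(15 - 7720) = (-13080 + (9243 - 114))/(-7705) = (-13080 + 9129)*(-1/7705) = -3951*(-1/7705) = 3951/7705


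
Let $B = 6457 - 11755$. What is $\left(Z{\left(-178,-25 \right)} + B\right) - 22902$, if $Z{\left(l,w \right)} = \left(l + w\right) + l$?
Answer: $-28581$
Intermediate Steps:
$Z{\left(l,w \right)} = w + 2 l$
$B = -5298$
$\left(Z{\left(-178,-25 \right)} + B\right) - 22902 = \left(\left(-25 + 2 \left(-178\right)\right) - 5298\right) - 22902 = \left(\left(-25 - 356\right) - 5298\right) - 22902 = \left(-381 - 5298\right) - 22902 = -5679 - 22902 = -28581$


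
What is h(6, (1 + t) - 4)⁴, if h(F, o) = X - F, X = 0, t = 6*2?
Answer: 1296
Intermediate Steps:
t = 12
h(F, o) = -F (h(F, o) = 0 - F = -F)
h(6, (1 + t) - 4)⁴ = (-1*6)⁴ = (-6)⁴ = 1296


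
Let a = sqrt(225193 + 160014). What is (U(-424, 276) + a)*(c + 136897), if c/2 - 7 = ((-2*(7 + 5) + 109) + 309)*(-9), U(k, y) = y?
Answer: 35830044 + 129819*sqrt(385207) ≈ 1.1640e+8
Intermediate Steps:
a = sqrt(385207) ≈ 620.65
c = -7078 (c = 14 + 2*(((-2*(7 + 5) + 109) + 309)*(-9)) = 14 + 2*(((-2*12 + 109) + 309)*(-9)) = 14 + 2*(((-24 + 109) + 309)*(-9)) = 14 + 2*((85 + 309)*(-9)) = 14 + 2*(394*(-9)) = 14 + 2*(-3546) = 14 - 7092 = -7078)
(U(-424, 276) + a)*(c + 136897) = (276 + sqrt(385207))*(-7078 + 136897) = (276 + sqrt(385207))*129819 = 35830044 + 129819*sqrt(385207)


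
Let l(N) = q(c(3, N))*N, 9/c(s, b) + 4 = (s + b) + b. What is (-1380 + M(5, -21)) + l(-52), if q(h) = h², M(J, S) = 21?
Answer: -1665243/1225 ≈ -1359.4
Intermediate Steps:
c(s, b) = 9/(-4 + s + 2*b) (c(s, b) = 9/(-4 + ((s + b) + b)) = 9/(-4 + ((b + s) + b)) = 9/(-4 + (s + 2*b)) = 9/(-4 + s + 2*b))
l(N) = 81*N/(-1 + 2*N)² (l(N) = (9/(-4 + 3 + 2*N))²*N = (9/(-1 + 2*N))²*N = (81/(-1 + 2*N)²)*N = 81*N/(-1 + 2*N)²)
(-1380 + M(5, -21)) + l(-52) = (-1380 + 21) + 81*(-52)/(-1 + 2*(-52))² = -1359 + 81*(-52)/(-1 - 104)² = -1359 + 81*(-52)/(-105)² = -1359 + 81*(-52)*(1/11025) = -1359 - 468/1225 = -1665243/1225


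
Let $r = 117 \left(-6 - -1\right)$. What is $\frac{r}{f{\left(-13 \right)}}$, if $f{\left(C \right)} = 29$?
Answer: $- \frac{585}{29} \approx -20.172$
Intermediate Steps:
$r = -585$ ($r = 117 \left(-6 + 1\right) = 117 \left(-5\right) = -585$)
$\frac{r}{f{\left(-13 \right)}} = - \frac{585}{29}$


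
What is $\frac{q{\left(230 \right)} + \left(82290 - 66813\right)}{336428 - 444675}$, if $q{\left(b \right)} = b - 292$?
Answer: $- \frac{15415}{108247} \approx -0.14241$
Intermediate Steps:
$q{\left(b \right)} = -292 + b$
$\frac{q{\left(230 \right)} + \left(82290 - 66813\right)}{336428 - 444675} = \frac{\left(-292 + 230\right) + \left(82290 - 66813\right)}{336428 - 444675} = \frac{-62 + 15477}{-108247} = 15415 \left(- \frac{1}{108247}\right) = - \frac{15415}{108247}$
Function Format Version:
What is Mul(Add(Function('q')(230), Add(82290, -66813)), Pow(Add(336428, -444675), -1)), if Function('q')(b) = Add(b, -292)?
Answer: Rational(-15415, 108247) ≈ -0.14241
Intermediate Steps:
Function('q')(b) = Add(-292, b)
Mul(Add(Function('q')(230), Add(82290, -66813)), Pow(Add(336428, -444675), -1)) = Mul(Add(Add(-292, 230), Add(82290, -66813)), Pow(Add(336428, -444675), -1)) = Mul(Add(-62, 15477), Pow(-108247, -1)) = Mul(15415, Rational(-1, 108247)) = Rational(-15415, 108247)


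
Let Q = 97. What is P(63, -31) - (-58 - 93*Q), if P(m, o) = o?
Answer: 9048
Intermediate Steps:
P(63, -31) - (-58 - 93*Q) = -31 - (-58 - 93*97) = -31 - (-58 - 9021) = -31 - 1*(-9079) = -31 + 9079 = 9048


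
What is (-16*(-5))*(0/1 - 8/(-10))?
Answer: 64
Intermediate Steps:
(-16*(-5))*(0/1 - 8/(-10)) = 80*(0*1 - 8*(-⅒)) = 80*(0 + ⅘) = 80*(⅘) = 64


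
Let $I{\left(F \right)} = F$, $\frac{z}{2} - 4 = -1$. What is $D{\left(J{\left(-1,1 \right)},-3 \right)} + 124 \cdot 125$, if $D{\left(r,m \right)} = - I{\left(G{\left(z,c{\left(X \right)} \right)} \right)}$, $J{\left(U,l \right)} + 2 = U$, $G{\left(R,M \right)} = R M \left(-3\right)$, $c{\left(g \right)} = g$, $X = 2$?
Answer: $15536$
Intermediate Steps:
$z = 6$ ($z = 8 + 2 \left(-1\right) = 8 - 2 = 6$)
$G{\left(R,M \right)} = - 3 M R$ ($G{\left(R,M \right)} = M R \left(-3\right) = - 3 M R$)
$J{\left(U,l \right)} = -2 + U$
$D{\left(r,m \right)} = 36$ ($D{\left(r,m \right)} = - \left(-3\right) 2 \cdot 6 = \left(-1\right) \left(-36\right) = 36$)
$D{\left(J{\left(-1,1 \right)},-3 \right)} + 124 \cdot 125 = 36 + 124 \cdot 125 = 36 + 15500 = 15536$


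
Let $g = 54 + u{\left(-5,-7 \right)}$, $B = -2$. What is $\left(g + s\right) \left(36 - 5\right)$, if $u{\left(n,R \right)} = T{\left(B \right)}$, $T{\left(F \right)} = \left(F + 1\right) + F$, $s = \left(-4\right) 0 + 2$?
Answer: $1643$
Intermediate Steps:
$s = 2$ ($s = 0 + 2 = 2$)
$T{\left(F \right)} = 1 + 2 F$ ($T{\left(F \right)} = \left(1 + F\right) + F = 1 + 2 F$)
$u{\left(n,R \right)} = -3$ ($u{\left(n,R \right)} = 1 + 2 \left(-2\right) = 1 - 4 = -3$)
$g = 51$ ($g = 54 - 3 = 51$)
$\left(g + s\right) \left(36 - 5\right) = \left(51 + 2\right) \left(36 - 5\right) = 53 \cdot 31 = 1643$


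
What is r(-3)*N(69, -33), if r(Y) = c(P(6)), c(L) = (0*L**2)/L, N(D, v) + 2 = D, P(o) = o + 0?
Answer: 0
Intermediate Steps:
P(o) = o
N(D, v) = -2 + D
c(L) = 0 (c(L) = 0/L = 0)
r(Y) = 0
r(-3)*N(69, -33) = 0*(-2 + 69) = 0*67 = 0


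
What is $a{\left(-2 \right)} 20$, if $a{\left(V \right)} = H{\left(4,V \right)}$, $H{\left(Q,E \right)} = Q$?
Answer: $80$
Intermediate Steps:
$a{\left(V \right)} = 4$
$a{\left(-2 \right)} 20 = 4 \cdot 20 = 80$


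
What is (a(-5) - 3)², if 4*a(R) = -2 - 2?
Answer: 16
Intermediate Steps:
a(R) = -1 (a(R) = (-2 - 2)/4 = (¼)*(-4) = -1)
(a(-5) - 3)² = (-1 - 3)² = (-4)² = 16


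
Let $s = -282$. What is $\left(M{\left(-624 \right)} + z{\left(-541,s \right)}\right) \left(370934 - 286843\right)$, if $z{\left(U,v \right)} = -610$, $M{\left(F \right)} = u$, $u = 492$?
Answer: $-9922738$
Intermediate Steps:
$M{\left(F \right)} = 492$
$\left(M{\left(-624 \right)} + z{\left(-541,s \right)}\right) \left(370934 - 286843\right) = \left(492 - 610\right) \left(370934 - 286843\right) = \left(-118\right) 84091 = -9922738$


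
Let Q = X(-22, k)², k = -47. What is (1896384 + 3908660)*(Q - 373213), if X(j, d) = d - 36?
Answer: -2126526938256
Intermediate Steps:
X(j, d) = -36 + d
Q = 6889 (Q = (-36 - 47)² = (-83)² = 6889)
(1896384 + 3908660)*(Q - 373213) = (1896384 + 3908660)*(6889 - 373213) = 5805044*(-366324) = -2126526938256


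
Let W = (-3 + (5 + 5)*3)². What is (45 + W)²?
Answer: 599076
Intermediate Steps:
W = 729 (W = (-3 + 10*3)² = (-3 + 30)² = 27² = 729)
(45 + W)² = (45 + 729)² = 774² = 599076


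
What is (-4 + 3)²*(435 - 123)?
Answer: 312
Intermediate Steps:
(-4 + 3)²*(435 - 123) = (-1)²*312 = 1*312 = 312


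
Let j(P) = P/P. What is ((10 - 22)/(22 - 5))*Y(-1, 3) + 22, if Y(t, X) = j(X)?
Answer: 362/17 ≈ 21.294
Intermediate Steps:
j(P) = 1
Y(t, X) = 1
((10 - 22)/(22 - 5))*Y(-1, 3) + 22 = ((10 - 22)/(22 - 5))*1 + 22 = -12/17*1 + 22 = -12/17 + 22 = 362/17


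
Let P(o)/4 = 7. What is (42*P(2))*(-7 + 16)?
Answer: 10584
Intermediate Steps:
P(o) = 28 (P(o) = 4*7 = 28)
(42*P(2))*(-7 + 16) = (42*28)*(-7 + 16) = 1176*9 = 10584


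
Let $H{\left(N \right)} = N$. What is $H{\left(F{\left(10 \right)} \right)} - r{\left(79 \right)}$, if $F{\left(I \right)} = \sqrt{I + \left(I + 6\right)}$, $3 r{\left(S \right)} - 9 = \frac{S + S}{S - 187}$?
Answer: $- \frac{407}{162} + \sqrt{26} \approx 2.5867$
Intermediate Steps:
$r{\left(S \right)} = 3 + \frac{2 S}{3 \left(-187 + S\right)}$ ($r{\left(S \right)} = 3 + \frac{\left(S + S\right) \frac{1}{S - 187}}{3} = 3 + \frac{2 S \frac{1}{-187 + S}}{3} = 3 + \frac{2 S}{3 \left(-187 + S\right)}$)
$F{\left(I \right)} = \sqrt{6 + 2 I}$ ($F{\left(I \right)} = \sqrt{I + \left(6 + I\right)} = \sqrt{6 + 2 I}$)
$H{\left(F{\left(10 \right)} \right)} - r{\left(79 \right)} = \sqrt{6 + 2 \cdot 10} - \frac{11 \left(-153 + 79\right)}{3 \left(-187 + 79\right)} = \sqrt{6 + 20} - \frac{11}{3} \frac{1}{-108} \left(-74\right) = \sqrt{26} - \frac{11}{3} \left(- \frac{1}{108}\right) \left(-74\right) = \sqrt{26} - \frac{407}{162} = - \frac{407}{162} + \sqrt{26}$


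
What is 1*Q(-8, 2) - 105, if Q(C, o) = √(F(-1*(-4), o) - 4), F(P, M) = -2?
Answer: -105 + I*√6 ≈ -105.0 + 2.4495*I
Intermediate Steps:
Q(C, o) = I*√6 (Q(C, o) = √(-2 - 4) = √(-6) = I*√6)
1*Q(-8, 2) - 105 = 1*(I*√6) - 105 = I*√6 - 105 = -105 + I*√6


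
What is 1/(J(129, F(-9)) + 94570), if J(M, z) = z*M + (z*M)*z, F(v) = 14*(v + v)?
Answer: 1/8254078 ≈ 1.2115e-7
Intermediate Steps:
F(v) = 28*v (F(v) = 14*(2*v) = 28*v)
J(M, z) = M*z + M*z² (J(M, z) = M*z + (M*z)*z = M*z + M*z²)
1/(J(129, F(-9)) + 94570) = 1/(129*(28*(-9))*(1 + 28*(-9)) + 94570) = 1/(129*(-252)*(1 - 252) + 94570) = 1/(129*(-252)*(-251) + 94570) = 1/(8159508 + 94570) = 1/8254078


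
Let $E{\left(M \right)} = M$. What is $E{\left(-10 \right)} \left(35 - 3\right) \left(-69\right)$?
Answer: $22080$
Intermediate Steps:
$E{\left(-10 \right)} \left(35 - 3\right) \left(-69\right) = - 10 \left(35 - 3\right) \left(-69\right) = \left(-10\right) 32 \left(-69\right) = \left(-320\right) \left(-69\right) = 22080$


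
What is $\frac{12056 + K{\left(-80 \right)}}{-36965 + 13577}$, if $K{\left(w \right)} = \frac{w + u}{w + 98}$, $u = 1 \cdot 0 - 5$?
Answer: $- \frac{216923}{420984} \approx -0.51528$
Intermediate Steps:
$u = -5$ ($u = 0 - 5 = -5$)
$K{\left(w \right)} = \frac{-5 + w}{98 + w}$ ($K{\left(w \right)} = \frac{w - 5}{w + 98} = \frac{-5 + w}{98 + w}$)
$\frac{12056 + K{\left(-80 \right)}}{-36965 + 13577} = \frac{12056 + \frac{-5 - 80}{98 - 80}}{-36965 + 13577} = \frac{12056 + \frac{1}{18} \left(-85\right)}{-23388} = \left(12056 + \frac{1}{18} \left(-85\right)\right) \left(- \frac{1}{23388}\right) = \left(12056 - \frac{85}{18}\right) \left(- \frac{1}{23388}\right) = \frac{216923}{18} \left(- \frac{1}{23388}\right) = - \frac{216923}{420984}$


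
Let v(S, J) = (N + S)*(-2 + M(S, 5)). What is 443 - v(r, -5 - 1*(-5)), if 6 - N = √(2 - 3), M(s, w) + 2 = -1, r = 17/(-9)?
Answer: 4172/9 - 5*I ≈ 463.56 - 5.0*I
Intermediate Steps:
r = -17/9 (r = 17*(-⅑) = -17/9 ≈ -1.8889)
M(s, w) = -3 (M(s, w) = -2 - 1 = -3)
N = 6 - I (N = 6 - √(2 - 3) = 6 - √(-1) = 6 - I ≈ 6.0 - 1.0*I)
v(S, J) = -30 - 5*S + 5*I (v(S, J) = ((6 - I) + S)*(-2 - 3) = (6 + S - I)*(-5) = -30 - 5*S + 5*I)
443 - v(r, -5 - 1*(-5)) = 443 - (-30 - 5*(-17/9) + 5*I) = 443 - (-30 + 85/9 + 5*I) = 443 - (-185/9 + 5*I) = 443 + (185/9 - 5*I) = 4172/9 - 5*I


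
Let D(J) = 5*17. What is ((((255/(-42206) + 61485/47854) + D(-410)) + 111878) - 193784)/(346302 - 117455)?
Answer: -41313352998616/115552054632407 ≈ -0.35753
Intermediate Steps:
D(J) = 85
((((255/(-42206) + 61485/47854) + D(-410)) + 111878) - 193784)/(346302 - 117455) = ((((255/(-42206) + 61485/47854) + 85) + 111878) - 193784)/(346302 - 117455) = ((((255*(-1/42206) + 61485*(1/47854)) + 85) + 111878) - 193784)/228847 = ((((-255/42206 + 61485/47854) + 85) + 111878) - 193784)*(1/228847) = (((645708285/504931481 + 85) + 111878) - 193784)*(1/228847) = ((43564884170/504931481 + 111878) - 193784)*(1/228847) = (56534289115488/504931481 - 193784)*(1/228847) = -41313352998616/504931481*1/228847 = -41313352998616/115552054632407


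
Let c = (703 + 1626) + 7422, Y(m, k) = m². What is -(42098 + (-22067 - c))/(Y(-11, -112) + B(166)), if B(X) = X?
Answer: -10280/287 ≈ -35.819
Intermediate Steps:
c = 9751 (c = 2329 + 7422 = 9751)
-(42098 + (-22067 - c))/(Y(-11, -112) + B(166)) = -(42098 + (-22067 - 1*9751))/((-11)² + 166) = -(42098 + (-22067 - 9751))/(121 + 166) = -(42098 - 31818)/287 = -10280/287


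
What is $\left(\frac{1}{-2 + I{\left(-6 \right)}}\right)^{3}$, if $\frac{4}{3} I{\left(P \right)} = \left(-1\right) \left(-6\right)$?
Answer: $\frac{8}{125} \approx 0.064$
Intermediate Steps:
$I{\left(P \right)} = \frac{9}{2}$ ($I{\left(P \right)} = \frac{3 \left(\left(-1\right) \left(-6\right)\right)}{4} = \frac{3}{4} \cdot 6 = \frac{9}{2}$)
$\left(\frac{1}{-2 + I{\left(-6 \right)}}\right)^{3} = \left(\frac{1}{-2 + \frac{9}{2}}\right)^{3} = \left(\frac{1}{\frac{5}{2}}\right)^{3} = \left(\frac{2}{5}\right)^{3} = \frac{8}{125}$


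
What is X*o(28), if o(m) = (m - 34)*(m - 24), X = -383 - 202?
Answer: 14040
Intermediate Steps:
X = -585
o(m) = (-34 + m)*(-24 + m)
X*o(28) = -585*(816 + 28² - 58*28) = -585*(816 + 784 - 1624) = -585*(-24) = 14040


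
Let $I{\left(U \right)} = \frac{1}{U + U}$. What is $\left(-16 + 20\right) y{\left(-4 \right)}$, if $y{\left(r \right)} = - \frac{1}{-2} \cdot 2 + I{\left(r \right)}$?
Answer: $\frac{7}{2} \approx 3.5$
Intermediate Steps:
$I{\left(U \right)} = \frac{1}{2 U}$
$y{\left(r \right)} = 1 + \frac{1}{2 r}$ ($y{\left(r \right)} = - \frac{1}{-2} \cdot 2 + \frac{1}{2 r} = \left(-1\right) \left(- \frac{1}{2}\right) 2 + \frac{1}{2 r} = \frac{1}{2} \cdot 2 + \frac{1}{2 r} = 1 + \frac{1}{2 r}$)
$\left(-16 + 20\right) y{\left(-4 \right)} = \left(-16 + 20\right) \frac{\frac{1}{2} - 4}{-4} = 4 \left(\left(- \frac{1}{4}\right) \left(- \frac{7}{2}\right)\right) = 4 \cdot \frac{7}{8} = \frac{7}{2}$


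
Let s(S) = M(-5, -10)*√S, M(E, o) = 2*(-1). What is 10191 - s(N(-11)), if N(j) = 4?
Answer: 10195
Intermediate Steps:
M(E, o) = -2
s(S) = -2*√S
10191 - s(N(-11)) = 10191 - (-2)*√4 = 10191 - (-2)*2 = 10191 - 1*(-4) = 10191 + 4 = 10195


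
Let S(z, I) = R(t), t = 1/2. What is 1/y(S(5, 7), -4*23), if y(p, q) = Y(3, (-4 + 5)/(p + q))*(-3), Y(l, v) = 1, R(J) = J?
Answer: -⅓ ≈ -0.33333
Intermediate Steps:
t = ½ ≈ 0.50000
S(z, I) = ½
y(p, q) = -3 (y(p, q) = 1*(-3) = -3)
1/y(S(5, 7), -4*23) = 1/(-3) = -⅓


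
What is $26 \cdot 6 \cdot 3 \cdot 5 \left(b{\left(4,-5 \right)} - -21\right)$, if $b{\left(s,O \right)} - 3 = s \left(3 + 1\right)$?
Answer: $93600$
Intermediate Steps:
$b{\left(s,O \right)} = 3 + 4 s$ ($b{\left(s,O \right)} = 3 + s \left(3 + 1\right) = 3 + s 4 = 3 + 4 s$)
$26 \cdot 6 \cdot 3 \cdot 5 \left(b{\left(4,-5 \right)} - -21\right) = 26 \cdot 6 \cdot 3 \cdot 5 \left(\left(3 + 4 \cdot 4\right) - -21\right) = 26 \cdot 18 \cdot 5 \left(\left(3 + 16\right) + 21\right) = 26 \cdot 90 \left(19 + 21\right) = 2340 \cdot 40 = 93600$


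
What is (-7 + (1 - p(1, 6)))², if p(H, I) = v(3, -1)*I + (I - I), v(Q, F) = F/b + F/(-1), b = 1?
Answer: 36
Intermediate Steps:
v(Q, F) = 0 (v(Q, F) = F/1 + F/(-1) = F*1 + F*(-1) = F - F = 0)
p(H, I) = 0 (p(H, I) = 0*I + (I - I) = 0 + 0 = 0)
(-7 + (1 - p(1, 6)))² = (-7 + (1 - 1*0))² = (-7 + (1 + 0))² = (-7 + 1)² = (-6)² = 36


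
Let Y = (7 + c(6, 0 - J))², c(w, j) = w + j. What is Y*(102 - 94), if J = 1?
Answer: 1152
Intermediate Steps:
c(w, j) = j + w
Y = 144 (Y = (7 + ((0 - 1*1) + 6))² = (7 + ((0 - 1) + 6))² = (7 + (-1 + 6))² = (7 + 5)² = 12² = 144)
Y*(102 - 94) = 144*(102 - 94) = 144*8 = 1152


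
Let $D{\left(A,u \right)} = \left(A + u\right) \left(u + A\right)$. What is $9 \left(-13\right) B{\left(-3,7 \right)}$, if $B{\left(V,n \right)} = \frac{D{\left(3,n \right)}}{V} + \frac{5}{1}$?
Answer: $3315$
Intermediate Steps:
$D{\left(A,u \right)} = \left(A + u\right)^{2}$ ($D{\left(A,u \right)} = \left(A + u\right) \left(A + u\right) = \left(A + u\right)^{2}$)
$B{\left(V,n \right)} = 5 + \frac{\left(3 + n\right)^{2}}{V}$ ($B{\left(V,n \right)} = \frac{\left(3 + n\right)^{2}}{V} + \frac{5}{1} = \frac{\left(3 + n\right)^{2}}{V} + 5 \cdot 1 = \frac{\left(3 + n\right)^{2}}{V} + 5 = 5 + \frac{\left(3 + n\right)^{2}}{V}$)
$9 \left(-13\right) B{\left(-3,7 \right)} = 9 \left(-13\right) \left(5 + \frac{\left(3 + 7\right)^{2}}{-3}\right) = - 117 \left(5 - \frac{10^{2}}{3}\right) = - 117 \left(5 - \frac{100}{3}\right) = \left(-117\right) \left(- \frac{85}{3}\right) = 3315$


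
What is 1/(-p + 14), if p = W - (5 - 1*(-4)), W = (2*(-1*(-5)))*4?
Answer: -1/17 ≈ -0.058824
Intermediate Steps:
W = 40 (W = (2*5)*4 = 10*4 = 40)
p = 31 (p = 40 - (5 - 1*(-4)) = 40 - (5 + 4) = 40 - 1*9 = 40 - 9 = 31)
1/(-p + 14) = 1/(-1*31 + 14) = 1/(-31 + 14) = 1/(-17) = -1/17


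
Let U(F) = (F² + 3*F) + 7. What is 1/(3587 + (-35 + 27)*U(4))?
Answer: 1/3307 ≈ 0.00030239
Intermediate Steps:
U(F) = 7 + F² + 3*F
1/(3587 + (-35 + 27)*U(4)) = 1/(3587 + (-35 + 27)*(7 + 4² + 3*4)) = 1/(3587 - 8*(7 + 16 + 12)) = 1/(3587 - 8*35) = 1/(3587 - 280) = 1/3307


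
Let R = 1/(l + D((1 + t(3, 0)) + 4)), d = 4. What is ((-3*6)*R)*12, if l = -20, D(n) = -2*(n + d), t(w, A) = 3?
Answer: 54/11 ≈ 4.9091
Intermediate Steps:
D(n) = -8 - 2*n (D(n) = -2*(n + 4) = -2*(4 + n) = -8 - 2*n)
R = -1/44 (R = 1/(-20 + (-8 - 2*((1 + 3) + 4))) = 1/(-20 + (-8 - 2*(4 + 4))) = 1/(-20 + (-8 - 2*8)) = 1/(-20 + (-8 - 16)) = 1/(-20 - 24) = 1/(-44) = -1/44 ≈ -0.022727)
((-3*6)*R)*12 = (-3*6*(-1/44))*12 = -18*(-1/44)*12 = (9/22)*12 = 54/11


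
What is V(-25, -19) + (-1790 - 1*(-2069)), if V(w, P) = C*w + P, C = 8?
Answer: 60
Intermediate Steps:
V(w, P) = P + 8*w (V(w, P) = 8*w + P = P + 8*w)
V(-25, -19) + (-1790 - 1*(-2069)) = (-19 + 8*(-25)) + (-1790 - 1*(-2069)) = (-19 - 200) + (-1790 + 2069) = -219 + 279 = 60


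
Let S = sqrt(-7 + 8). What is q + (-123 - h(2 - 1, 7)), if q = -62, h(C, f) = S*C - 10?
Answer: -176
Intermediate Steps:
S = 1 (S = sqrt(1) = 1)
h(C, f) = -10 + C (h(C, f) = 1*C - 10 = C - 10 = -10 + C)
q + (-123 - h(2 - 1, 7)) = -62 + (-123 - (-10 + (2 - 1))) = -62 + (-123 - (-10 + 1)) = -62 + (-123 - 1*(-9)) = -62 + (-123 + 9) = -62 - 114 = -176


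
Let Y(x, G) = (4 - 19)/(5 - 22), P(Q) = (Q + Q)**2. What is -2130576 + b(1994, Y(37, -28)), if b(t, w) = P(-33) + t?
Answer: -2124226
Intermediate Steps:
P(Q) = 4*Q**2 (P(Q) = (2*Q)**2 = 4*Q**2)
Y(x, G) = 15/17 (Y(x, G) = -15/(-17) = -15*(-1/17) = 15/17)
b(t, w) = 4356 + t (b(t, w) = 4*(-33)**2 + t = 4*1089 + t = 4356 + t)
-2130576 + b(1994, Y(37, -28)) = -2130576 + (4356 + 1994) = -2130576 + 6350 = -2124226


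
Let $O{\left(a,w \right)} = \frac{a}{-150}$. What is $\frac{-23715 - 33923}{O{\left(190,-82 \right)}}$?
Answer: $\frac{864570}{19} \approx 45504.0$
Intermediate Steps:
$O{\left(a,w \right)} = - \frac{a}{150}$ ($O{\left(a,w \right)} = a \left(- \frac{1}{150}\right) = - \frac{a}{150}$)
$\frac{-23715 - 33923}{O{\left(190,-82 \right)}} = \frac{-23715 - 33923}{\left(- \frac{1}{150}\right) 190} = \frac{-23715 - 33923}{- \frac{19}{15}} = \left(-57638\right) \left(- \frac{15}{19}\right) = \frac{864570}{19}$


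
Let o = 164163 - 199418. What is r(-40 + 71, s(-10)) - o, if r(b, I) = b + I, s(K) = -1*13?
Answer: 35273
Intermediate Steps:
s(K) = -13
r(b, I) = I + b
o = -35255
r(-40 + 71, s(-10)) - o = (-13 + (-40 + 71)) - 1*(-35255) = (-13 + 31) + 35255 = 18 + 35255 = 35273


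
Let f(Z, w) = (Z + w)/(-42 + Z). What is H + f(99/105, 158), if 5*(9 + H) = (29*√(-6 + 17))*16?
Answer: -18496/1437 + 464*√11/5 ≈ 294.91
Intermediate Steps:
f(Z, w) = (Z + w)/(-42 + Z)
H = -9 + 464*√11/5 (H = -9 + ((29*√(-6 + 17))*16)/5 = -9 + ((29*√11)*16)/5 = -9 + (464*√11)/5 = -9 + 464*√11/5 ≈ 298.78)
H + f(99/105, 158) = (-9 + 464*√11/5) + (99/105 + 158)/(-42 + 99/105) = (-9 + 464*√11/5) + (99*(1/105) + 158)/(-42 + 99*(1/105)) = (-9 + 464*√11/5) + (33/35 + 158)/(-42 + 33/35) = (-9 + 464*√11/5) + (5563/35)/(-1437/35) = (-9 + 464*√11/5) - 35/1437*5563/35 = (-9 + 464*√11/5) - 5563/1437 = -18496/1437 + 464*√11/5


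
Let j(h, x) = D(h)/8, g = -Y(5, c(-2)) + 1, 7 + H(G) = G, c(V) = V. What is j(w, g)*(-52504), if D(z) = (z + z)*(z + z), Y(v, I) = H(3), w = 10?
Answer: -2625200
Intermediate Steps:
H(G) = -7 + G
Y(v, I) = -4 (Y(v, I) = -7 + 3 = -4)
g = 5 (g = -1*(-4) + 1 = 4 + 1 = 5)
D(z) = 4*z² (D(z) = (2*z)*(2*z) = 4*z²)
j(h, x) = h²/2 (j(h, x) = (4*h²)/8 = (4*h²)*(⅛) = h²/2)
j(w, g)*(-52504) = ((½)*10²)*(-52504) = ((½)*100)*(-52504) = 50*(-52504) = -2625200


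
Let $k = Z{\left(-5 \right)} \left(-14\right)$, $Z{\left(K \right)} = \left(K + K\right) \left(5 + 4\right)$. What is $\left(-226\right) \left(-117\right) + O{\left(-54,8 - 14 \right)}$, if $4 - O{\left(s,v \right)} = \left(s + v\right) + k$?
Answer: $25246$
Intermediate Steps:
$Z{\left(K \right)} = 18 K$ ($Z{\left(K \right)} = 2 K 9 = 18 K$)
$k = 1260$ ($k = 18 \left(-5\right) \left(-14\right) = \left(-90\right) \left(-14\right) = 1260$)
$O{\left(s,v \right)} = -1256 - s - v$ ($O{\left(s,v \right)} = 4 - \left(\left(s + v\right) + 1260\right) = 4 - \left(1260 + s + v\right) = -1256 - s - v$)
$\left(-226\right) \left(-117\right) + O{\left(-54,8 - 14 \right)} = \left(-226\right) \left(-117\right) - \left(1210 - 14\right) = 26442 - 1196 = 25246$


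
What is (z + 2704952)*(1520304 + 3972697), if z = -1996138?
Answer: 3893516010814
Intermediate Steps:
(z + 2704952)*(1520304 + 3972697) = (-1996138 + 2704952)*(1520304 + 3972697) = 708814*5493001 = 3893516010814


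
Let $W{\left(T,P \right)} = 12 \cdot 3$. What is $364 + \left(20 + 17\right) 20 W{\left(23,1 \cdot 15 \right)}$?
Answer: $27004$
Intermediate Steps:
$W{\left(T,P \right)} = 36$
$364 + \left(20 + 17\right) 20 W{\left(23,1 \cdot 15 \right)} = 364 + \left(20 + 17\right) 20 \cdot 36 = 364 + 37 \cdot 20 \cdot 36 = 364 + 740 \cdot 36 = 364 + 26640 = 27004$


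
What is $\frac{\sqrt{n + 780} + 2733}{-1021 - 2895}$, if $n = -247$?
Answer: $- \frac{2733}{3916} - \frac{\sqrt{533}}{3916} \approx -0.7038$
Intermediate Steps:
$\frac{\sqrt{n + 780} + 2733}{-1021 - 2895} = \frac{\sqrt{-247 + 780} + 2733}{-1021 - 2895} = \frac{\sqrt{533} + 2733}{-3916} = \left(2733 + \sqrt{533}\right) \left(- \frac{1}{3916}\right) = - \frac{2733}{3916} - \frac{\sqrt{533}}{3916}$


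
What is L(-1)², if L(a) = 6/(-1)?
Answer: 36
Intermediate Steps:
L(a) = -6 (L(a) = 6*(-1) = -6)
L(-1)² = (-6)² = 36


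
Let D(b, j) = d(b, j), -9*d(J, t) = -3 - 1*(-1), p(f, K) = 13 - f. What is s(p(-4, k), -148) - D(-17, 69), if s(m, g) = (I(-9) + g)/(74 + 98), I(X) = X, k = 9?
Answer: -1757/1548 ≈ -1.1350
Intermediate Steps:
d(J, t) = 2/9 (d(J, t) = -(-3 - 1*(-1))/9 = -(-3 + 1)/9 = -1/9*(-2) = 2/9)
D(b, j) = 2/9
s(m, g) = -9/172 + g/172 (s(m, g) = (-9 + g)/(74 + 98) = (-9 + g)/172 = (-9 + g)*(1/172) = -9/172 + g/172)
s(p(-4, k), -148) - D(-17, 69) = (-9/172 + (1/172)*(-148)) - 1*2/9 = (-9/172 - 37/43) - 2/9 = -157/172 - 2/9 = -1757/1548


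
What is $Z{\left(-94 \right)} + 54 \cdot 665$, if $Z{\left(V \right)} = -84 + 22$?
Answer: $35848$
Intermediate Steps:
$Z{\left(V \right)} = -62$
$Z{\left(-94 \right)} + 54 \cdot 665 = -62 + 54 \cdot 665 = -62 + 35910 = 35848$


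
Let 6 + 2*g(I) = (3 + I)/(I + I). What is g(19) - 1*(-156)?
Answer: 5825/38 ≈ 153.29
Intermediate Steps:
g(I) = -3 + (3 + I)/(4*I) (g(I) = -3 + ((3 + I)/(I + I))/2 = -3 + ((3 + I)/((2*I)))/2 = -3 + ((3 + I)*(1/(2*I)))/2 = -3 + ((3 + I)/(2*I))/2 = -3 + (3 + I)/(4*I))
g(19) - 1*(-156) = (¼)*(3 - 11*19)/19 - 1*(-156) = (¼)*(1/19)*(3 - 209) + 156 = (¼)*(1/19)*(-206) + 156 = -103/38 + 156 = 5825/38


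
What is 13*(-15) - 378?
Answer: -573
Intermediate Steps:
13*(-15) - 378 = -195 - 378 = -573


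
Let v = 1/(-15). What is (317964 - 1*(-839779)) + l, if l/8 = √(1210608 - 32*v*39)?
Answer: 1157743 + 32*√1891705/5 ≈ 1.1665e+6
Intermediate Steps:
v = -1/15 ≈ -0.066667
l = 32*√1891705/5 (l = 8*√(1210608 - 32*(-1/15)*39) = 8*√(1210608 + (32/15)*39) = 8*√(1210608 + 416/5) = 8*√(6053456/5) = 8*(4*√1891705/5) = 32*√1891705/5 ≈ 8802.5)
(317964 - 1*(-839779)) + l = (317964 - 1*(-839779)) + 32*√1891705/5 = (317964 + 839779) + 32*√1891705/5 = 1157743 + 32*√1891705/5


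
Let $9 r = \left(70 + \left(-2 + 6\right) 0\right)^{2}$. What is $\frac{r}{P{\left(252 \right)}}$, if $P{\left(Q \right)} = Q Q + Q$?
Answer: $\frac{175}{20493} \approx 0.0085395$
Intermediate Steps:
$r = \frac{4900}{9}$ ($r = \frac{\left(70 + \left(-2 + 6\right) 0\right)^{2}}{9} = \frac{\left(70 + 4 \cdot 0\right)^{2}}{9} = \frac{\left(70 + 0\right)^{2}}{9} = \frac{70^{2}}{9} = \frac{1}{9} \cdot 4900 = \frac{4900}{9} \approx 544.44$)
$P{\left(Q \right)} = Q + Q^{2}$ ($P{\left(Q \right)} = Q^{2} + Q = Q + Q^{2}$)
$\frac{r}{P{\left(252 \right)}} = \frac{4900}{9 \cdot 252 \left(1 + 252\right)} = \frac{4900}{9 \cdot 252 \cdot 253} = \frac{4900}{9 \cdot 63756} = \frac{4900}{9} \cdot \frac{1}{63756} = \frac{175}{20493}$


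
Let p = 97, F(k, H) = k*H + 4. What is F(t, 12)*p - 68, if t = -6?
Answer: -6664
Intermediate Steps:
F(k, H) = 4 + H*k (F(k, H) = H*k + 4 = 4 + H*k)
F(t, 12)*p - 68 = (4 + 12*(-6))*97 - 68 = (4 - 72)*97 - 68 = -68*97 - 68 = -6596 - 68 = -6664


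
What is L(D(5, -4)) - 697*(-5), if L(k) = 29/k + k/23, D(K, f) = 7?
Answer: 561801/161 ≈ 3489.4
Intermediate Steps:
L(k) = 29/k + k/23 (L(k) = 29/k + k*(1/23) = 29/k + k/23)
L(D(5, -4)) - 697*(-5) = (29/7 + (1/23)*7) - 697*(-5) = (29*(⅐) + 7/23) + 3485 = (29/7 + 7/23) + 3485 = 716/161 + 3485 = 561801/161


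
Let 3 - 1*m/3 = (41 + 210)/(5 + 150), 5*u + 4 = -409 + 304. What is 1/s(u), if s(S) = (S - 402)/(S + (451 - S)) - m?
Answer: -69905/355231 ≈ -0.19679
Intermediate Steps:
u = -109/5 (u = -⅘ + (-409 + 304)/5 = -⅘ + (⅕)*(-105) = -⅘ - 21 = -109/5 ≈ -21.800)
m = 642/155 (m = 9 - 3*(41 + 210)/(5 + 150) = 9 - 753/155 = 642/155 ≈ 4.1419)
s(S) = -351852/69905 + S/451 (s(S) = (S - 402)/(S + (451 - S)) - 1*642/155 = (-402 + S)/451 - 642/155 = (-402 + S)*(1/451) - 642/155 = (-402/451 + S/451) - 642/155 = -351852/69905 + S/451)
1/s(u) = 1/(-351852/69905 + (1/451)*(-109/5)) = 1/(-351852/69905 - 109/2255) = 1/(-355231/69905) = -69905/355231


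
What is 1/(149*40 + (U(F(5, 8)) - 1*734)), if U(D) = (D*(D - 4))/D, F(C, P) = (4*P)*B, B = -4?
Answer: 1/5094 ≈ 0.00019631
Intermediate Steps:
F(C, P) = -16*P (F(C, P) = (4*P)*(-4) = -16*P)
U(D) = -4 + D (U(D) = (D*(-4 + D))/D = -4 + D)
1/(149*40 + (U(F(5, 8)) - 1*734)) = 1/(149*40 + ((-4 - 16*8) - 1*734)) = 1/(5960 + ((-4 - 128) - 734)) = 1/(5960 + (-132 - 734)) = 1/(5960 - 866) = 1/5094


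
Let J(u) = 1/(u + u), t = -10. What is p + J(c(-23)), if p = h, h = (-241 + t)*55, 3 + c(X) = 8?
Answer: -138049/10 ≈ -13805.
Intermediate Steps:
c(X) = 5 (c(X) = -3 + 8 = 5)
J(u) = 1/(2*u)
h = -13805 (h = (-241 - 10)*55 = -251*55 = -13805)
p = -13805
p + J(c(-23)) = -13805 + (½)/5 = -13805 + (½)*(⅕) = -13805 + ⅒ = -138049/10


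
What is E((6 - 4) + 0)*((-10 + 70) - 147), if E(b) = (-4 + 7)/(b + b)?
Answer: -261/4 ≈ -65.250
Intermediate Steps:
E(b) = 3/(2*b) (E(b) = 3/((2*b)) = 3*(1/(2*b)) = 3/(2*b))
E((6 - 4) + 0)*((-10 + 70) - 147) = (3/(2*((6 - 4) + 0)))*((-10 + 70) - 147) = (3/(2*(2 + 0)))*(60 - 147) = ((3/2)/2)*(-87) = ((3/2)*(½))*(-87) = (¾)*(-87) = -261/4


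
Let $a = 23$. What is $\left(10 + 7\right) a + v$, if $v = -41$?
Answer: $350$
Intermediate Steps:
$\left(10 + 7\right) a + v = \left(10 + 7\right) 23 - 41 = 17 \cdot 23 - 41 = 391 - 41 = 350$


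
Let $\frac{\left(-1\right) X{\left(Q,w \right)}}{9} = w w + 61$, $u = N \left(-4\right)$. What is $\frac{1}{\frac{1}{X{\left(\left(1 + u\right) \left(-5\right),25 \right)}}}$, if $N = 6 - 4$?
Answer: $-6174$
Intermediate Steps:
$N = 2$
$u = -8$ ($u = 2 \left(-4\right) = -8$)
$X{\left(Q,w \right)} = -549 - 9 w^{2}$ ($X{\left(Q,w \right)} = - 9 \left(w w + 61\right) = - 9 \left(w^{2} + 61\right) = - 9 \left(61 + w^{2}\right) = -549 - 9 w^{2}$)
$\frac{1}{\frac{1}{X{\left(\left(1 + u\right) \left(-5\right),25 \right)}}} = \frac{1}{\frac{1}{-549 - 9 \cdot 25^{2}}} = \frac{1}{\frac{1}{-549 - 5625}} = \frac{1}{\frac{1}{-6174}} = \frac{1}{- \frac{1}{6174}} = -6174$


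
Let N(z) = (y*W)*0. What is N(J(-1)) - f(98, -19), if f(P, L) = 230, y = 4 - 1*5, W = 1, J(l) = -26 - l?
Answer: -230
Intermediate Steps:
y = -1 (y = 4 - 5 = -1)
N(z) = 0 (N(z) = -1*1*0 = -1*0 = 0)
N(J(-1)) - f(98, -19) = 0 - 1*230 = 0 - 230 = -230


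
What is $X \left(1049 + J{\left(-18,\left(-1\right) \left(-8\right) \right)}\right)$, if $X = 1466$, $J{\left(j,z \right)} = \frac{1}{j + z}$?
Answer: $\frac{7688437}{5} \approx 1.5377 \cdot 10^{6}$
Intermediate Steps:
$X \left(1049 + J{\left(-18,\left(-1\right) \left(-8\right) \right)}\right) = 1466 \left(1049 + \frac{1}{-18 - -8}\right) = 1466 \left(1049 + \frac{1}{-18 + 8}\right) = 1466 \left(1049 + \frac{1}{-10}\right) = 1466 \left(1049 - \frac{1}{10}\right) = 1466 \cdot \frac{10489}{10} = \frac{7688437}{5}$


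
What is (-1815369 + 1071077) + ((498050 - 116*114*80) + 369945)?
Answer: -934217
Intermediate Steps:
(-1815369 + 1071077) + ((498050 - 116*114*80) + 369945) = -744292 + ((498050 - 13224*80) + 369945) = -744292 + ((498050 - 1057920) + 369945) = -744292 + (-559870 + 369945) = -744292 - 189925 = -934217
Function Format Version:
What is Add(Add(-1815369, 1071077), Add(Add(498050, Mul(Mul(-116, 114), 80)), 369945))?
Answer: -934217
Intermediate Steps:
Add(Add(-1815369, 1071077), Add(Add(498050, Mul(Mul(-116, 114), 80)), 369945)) = Add(-744292, Add(Add(498050, Mul(-13224, 80)), 369945)) = Add(-744292, Add(Add(498050, -1057920), 369945)) = Add(-744292, Add(-559870, 369945)) = Add(-744292, -189925) = -934217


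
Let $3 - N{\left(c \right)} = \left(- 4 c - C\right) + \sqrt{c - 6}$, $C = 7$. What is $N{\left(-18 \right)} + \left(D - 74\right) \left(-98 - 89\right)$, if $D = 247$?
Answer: $-32413 - 2 i \sqrt{6} \approx -32413.0 - 4.899 i$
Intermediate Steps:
$N{\left(c \right)} = 10 - \sqrt{-6 + c} + 4 c$ ($N{\left(c \right)} = 3 - \left(\left(- 4 c - 7\right) + \sqrt{c - 6}\right) = 3 - \left(\left(- 4 c - 7\right) + \sqrt{-6 + c}\right) = 3 - \left(\left(-7 - 4 c\right) + \sqrt{-6 + c}\right) = 3 - \left(-7 + \sqrt{-6 + c} - 4 c\right) = 3 + \left(7 - \sqrt{-6 + c} + 4 c\right) = 10 - \sqrt{-6 + c} + 4 c$)
$N{\left(-18 \right)} + \left(D - 74\right) \left(-98 - 89\right) = \left(10 - \sqrt{-6 - 18} + 4 \left(-18\right)\right) + \left(247 - 74\right) \left(-98 - 89\right) = \left(10 - \sqrt{-24} - 72\right) + 173 \left(-187\right) = \left(10 - 2 i \sqrt{6} - 72\right) - 32351 = \left(-62 - 2 i \sqrt{6}\right) - 32351 = -32413 - 2 i \sqrt{6}$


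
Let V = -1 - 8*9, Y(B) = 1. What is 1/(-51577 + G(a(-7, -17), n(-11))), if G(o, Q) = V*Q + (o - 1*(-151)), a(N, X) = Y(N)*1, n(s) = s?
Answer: -1/50622 ≈ -1.9754e-5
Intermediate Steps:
V = -73 (V = -1 - 72 = -73)
a(N, X) = 1 (a(N, X) = 1*1 = 1)
G(o, Q) = 151 + o - 73*Q (G(o, Q) = -73*Q + (o - 1*(-151)) = -73*Q + (o + 151) = -73*Q + (151 + o) = 151 + o - 73*Q)
1/(-51577 + G(a(-7, -17), n(-11))) = 1/(-51577 + (151 + 1 - 73*(-11))) = 1/(-51577 + (151 + 1 + 803)) = 1/(-51577 + 955) = 1/(-50622) = -1/50622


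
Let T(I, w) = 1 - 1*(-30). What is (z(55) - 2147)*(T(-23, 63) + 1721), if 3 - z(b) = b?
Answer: -3852648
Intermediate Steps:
T(I, w) = 31 (T(I, w) = 1 + 30 = 31)
z(b) = 3 - b
(z(55) - 2147)*(T(-23, 63) + 1721) = ((3 - 1*55) - 2147)*(31 + 1721) = ((3 - 55) - 2147)*1752 = (-52 - 2147)*1752 = -2199*1752 = -3852648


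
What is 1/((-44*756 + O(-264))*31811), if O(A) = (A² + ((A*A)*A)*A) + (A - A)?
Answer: 1/154524122623728 ≈ 6.4715e-15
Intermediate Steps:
O(A) = A² + A⁴ (O(A) = (A² + (A²*A)*A) + 0 = (A² + A³*A) + 0 = (A² + A⁴) + 0 = A² + A⁴)
1/((-44*756 + O(-264))*31811) = 1/((-44*756 + ((-264)² + (-264)⁴))*31811) = (1/31811)/(-33264 + (69696 + 4857532416)) = (1/31811)/(-33264 + 4857602112) = (1/31811)/4857568848 = (1/4857568848)*(1/31811) = 1/154524122623728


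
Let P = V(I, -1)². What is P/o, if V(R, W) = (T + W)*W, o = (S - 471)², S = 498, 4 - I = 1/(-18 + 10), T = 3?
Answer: 4/729 ≈ 0.0054870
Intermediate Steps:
I = 33/8 (I = 4 - 1/(-18 + 10) = 4 - 1/(-8) = 4 - 1*(-⅛) = 4 + ⅛ = 33/8 ≈ 4.1250)
o = 729 (o = (498 - 471)² = 27² = 729)
V(R, W) = W*(3 + W) (V(R, W) = (3 + W)*W = W*(3 + W))
P = 4 (P = (-(3 - 1))² = (-1*2)² = (-2)² = 4)
P/o = 4/729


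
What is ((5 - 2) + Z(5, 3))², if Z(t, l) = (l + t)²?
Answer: 4489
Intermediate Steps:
((5 - 2) + Z(5, 3))² = ((5 - 2) + (3 + 5)²)² = (3 + 8²)² = (3 + 64)² = 67² = 4489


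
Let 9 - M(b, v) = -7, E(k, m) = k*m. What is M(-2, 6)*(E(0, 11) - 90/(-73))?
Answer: 1440/73 ≈ 19.726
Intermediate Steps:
M(b, v) = 16 (M(b, v) = 9 - 1*(-7) = 9 + 7 = 16)
M(-2, 6)*(E(0, 11) - 90/(-73)) = 16*(0*11 - 90/(-73)) = 16*(0 - 90*(-1/73)) = 16*(0 + 90/73) = 16*(90/73) = 1440/73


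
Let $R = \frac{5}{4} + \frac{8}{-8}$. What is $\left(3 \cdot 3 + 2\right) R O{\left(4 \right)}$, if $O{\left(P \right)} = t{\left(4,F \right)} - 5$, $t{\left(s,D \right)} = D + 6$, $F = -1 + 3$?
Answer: $\frac{33}{4} \approx 8.25$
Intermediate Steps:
$F = 2$
$t{\left(s,D \right)} = 6 + D$
$R = \frac{1}{4}$ ($R = 5 \cdot \frac{1}{4} + 8 \left(- \frac{1}{8}\right) = \frac{5}{4} - 1 = \frac{1}{4} \approx 0.25$)
$O{\left(P \right)} = 3$ ($O{\left(P \right)} = \left(6 + 2\right) - 5 = 8 - 5 = 3$)
$\left(3 \cdot 3 + 2\right) R O{\left(4 \right)} = \left(3 \cdot 3 + 2\right) \frac{1}{4} \cdot 3 = \left(9 + 2\right) \frac{1}{4} \cdot 3 = 11 \cdot \frac{1}{4} \cdot 3 = \frac{11}{4} \cdot 3 = \frac{33}{4}$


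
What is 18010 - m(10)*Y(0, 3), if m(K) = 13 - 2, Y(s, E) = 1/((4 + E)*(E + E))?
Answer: 756409/42 ≈ 18010.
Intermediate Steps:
Y(s, E) = 1/(2*E*(4 + E)) (Y(s, E) = 1/((4 + E)*(2*E)) = 1/(2*E*(4 + E)))
m(K) = 11
18010 - m(10)*Y(0, 3) = 18010 - 11*(½)/(3*(4 + 3)) = 18010 - 11*(½)*(⅓)/7 = 18010 - 11*(½)*(⅓)*(⅐) = 18010 - 11/42 = 756409/42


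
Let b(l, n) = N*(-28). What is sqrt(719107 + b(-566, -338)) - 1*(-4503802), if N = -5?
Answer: 4503802 + sqrt(719247) ≈ 4.5046e+6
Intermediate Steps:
b(l, n) = 140 (b(l, n) = -5*(-28) = 140)
sqrt(719107 + b(-566, -338)) - 1*(-4503802) = sqrt(719107 + 140) - 1*(-4503802) = sqrt(719247) + 4503802 = 4503802 + sqrt(719247)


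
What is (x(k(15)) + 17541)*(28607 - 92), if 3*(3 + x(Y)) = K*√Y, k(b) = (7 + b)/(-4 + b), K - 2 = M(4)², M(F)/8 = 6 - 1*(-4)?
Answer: 500096070 + 60851010*√2 ≈ 5.8615e+8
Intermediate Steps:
M(F) = 80 (M(F) = 8*(6 - 1*(-4)) = 8*(6 + 4) = 8*10 = 80)
K = 6402 (K = 2 + 80² = 2 + 6400 = 6402)
k(b) = (7 + b)/(-4 + b)
x(Y) = -3 + 2134*√Y (x(Y) = -3 + (6402*√Y)/3 = -3 + 2134*√Y)
(x(k(15)) + 17541)*(28607 - 92) = ((-3 + 2134*√((7 + 15)/(-4 + 15))) + 17541)*(28607 - 92) = ((-3 + 2134*√(22/11)) + 17541)*28515 = ((-3 + 2134*√((1/11)*22)) + 17541)*28515 = ((-3 + 2134*√2) + 17541)*28515 = (17538 + 2134*√2)*28515 = 500096070 + 60851010*√2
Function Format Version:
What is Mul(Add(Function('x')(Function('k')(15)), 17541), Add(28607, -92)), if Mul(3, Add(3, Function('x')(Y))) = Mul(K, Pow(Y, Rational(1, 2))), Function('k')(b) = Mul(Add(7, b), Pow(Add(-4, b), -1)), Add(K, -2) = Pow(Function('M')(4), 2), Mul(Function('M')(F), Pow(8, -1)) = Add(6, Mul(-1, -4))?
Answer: Add(500096070, Mul(60851010, Pow(2, Rational(1, 2)))) ≈ 5.8615e+8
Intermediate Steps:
Function('M')(F) = 80 (Function('M')(F) = Mul(8, Add(6, Mul(-1, -4))) = Mul(8, Add(6, 4)) = Mul(8, 10) = 80)
K = 6402 (K = Add(2, Pow(80, 2)) = Add(2, 6400) = 6402)
Function('k')(b) = Mul(Pow(Add(-4, b), -1), Add(7, b))
Function('x')(Y) = Add(-3, Mul(2134, Pow(Y, Rational(1, 2)))) (Function('x')(Y) = Add(-3, Mul(Rational(1, 3), Mul(6402, Pow(Y, Rational(1, 2))))) = Add(-3, Mul(2134, Pow(Y, Rational(1, 2)))))
Mul(Add(Function('x')(Function('k')(15)), 17541), Add(28607, -92)) = Mul(Add(Add(-3, Mul(2134, Pow(Mul(Pow(Add(-4, 15), -1), Add(7, 15)), Rational(1, 2)))), 17541), Add(28607, -92)) = Mul(Add(Add(-3, Mul(2134, Pow(Mul(Pow(11, -1), 22), Rational(1, 2)))), 17541), 28515) = Mul(Add(Add(-3, Mul(2134, Pow(Mul(Rational(1, 11), 22), Rational(1, 2)))), 17541), 28515) = Mul(Add(Add(-3, Mul(2134, Pow(2, Rational(1, 2)))), 17541), 28515) = Mul(Add(17538, Mul(2134, Pow(2, Rational(1, 2)))), 28515) = Add(500096070, Mul(60851010, Pow(2, Rational(1, 2))))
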